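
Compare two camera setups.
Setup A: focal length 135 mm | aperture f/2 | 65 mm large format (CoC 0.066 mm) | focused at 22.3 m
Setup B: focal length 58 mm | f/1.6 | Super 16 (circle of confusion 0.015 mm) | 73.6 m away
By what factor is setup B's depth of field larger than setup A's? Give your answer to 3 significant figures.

14.5

Setup A: H = 135²/(2×0.066) + 135 ≈ 138203.2 mm; DoF = Df − Dn = 26564.6 − 19215.2 ≈ 7349.4 mm.
Setup B: H = 58²/(1.6×0.015) + 58 ≈ 140224.7 mm; DoF = Df − Dn = 154842 − 48273 ≈ 106569 mm.
Ratio = 106569 / 7349.4 ≈ 14.5.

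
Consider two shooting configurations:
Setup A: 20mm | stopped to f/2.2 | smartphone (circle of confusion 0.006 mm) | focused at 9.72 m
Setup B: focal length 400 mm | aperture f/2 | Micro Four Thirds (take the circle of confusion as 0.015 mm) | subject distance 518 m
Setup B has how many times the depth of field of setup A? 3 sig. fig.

14.6

Setup A: H = 20²/(2.2×0.006) + 20 ≈ 30323.0 mm; DoF = Df − Dn = 14296.2 − 7363.1 ≈ 6933.1 mm.
Setup B: H = 400²/(2×0.015) + 400 ≈ 5333733.3 mm; DoF = Df − Dn = 573675 − 472175 ≈ 101500 mm.
Ratio = 101500 / 6933.1 ≈ 14.6.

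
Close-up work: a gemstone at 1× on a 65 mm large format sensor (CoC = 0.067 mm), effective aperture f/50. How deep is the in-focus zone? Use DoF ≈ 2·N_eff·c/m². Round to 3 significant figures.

6.70 mm

At magnification m, DoF ≈ 2·N_eff·c/m² = 2 × 50 × 0.067 / 1² = 6.7 / 1 ≈ 6.7 mm.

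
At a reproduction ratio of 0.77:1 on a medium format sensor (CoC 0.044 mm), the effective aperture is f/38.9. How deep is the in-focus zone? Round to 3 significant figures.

5.77 mm

At magnification m, DoF ≈ 2·N_eff·c/m² = 2 × 38.9 × 0.044 / 0.77² = 3.423 / 0.5929 ≈ 5.77 mm.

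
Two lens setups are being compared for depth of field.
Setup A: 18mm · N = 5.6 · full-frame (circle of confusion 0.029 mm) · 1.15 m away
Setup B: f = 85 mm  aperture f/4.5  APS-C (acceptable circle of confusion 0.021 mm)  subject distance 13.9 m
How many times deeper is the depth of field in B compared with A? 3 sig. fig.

2.70

Setup A: H = 18²/(5.6×0.029) + 18 ≈ 2013.1 mm; DoF = Df − Dn = 2658.3 − 733.7 ≈ 1924.6 mm.
Setup B: H = 85²/(4.5×0.021) + 85 ≈ 76540.0 mm; DoF = Df − Dn = 16965.6 − 11772.7 ≈ 5192.9 mm.
Ratio = 5192.9 / 1924.6 ≈ 2.70.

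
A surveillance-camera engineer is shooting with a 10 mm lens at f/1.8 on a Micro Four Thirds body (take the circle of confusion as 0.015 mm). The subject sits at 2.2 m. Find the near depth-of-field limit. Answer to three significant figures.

Hyperfocal distance H = f²/(N·c) + f = 10²/(1.8 × 0.015) + 10 = 100/0.027 + 10 ≈ 3713.7 mm ≈ 3.714 m.
Near limit Dn = s·(H − f)/(H + s − 2f) = 2200 × (3713.7 − 10) / (3713.7 + 2200 − 2 × 10) = 2200 × 3703.7 / 5893.7 ≈ 1382.5 mm ≈ 1.38 m.

1.38 m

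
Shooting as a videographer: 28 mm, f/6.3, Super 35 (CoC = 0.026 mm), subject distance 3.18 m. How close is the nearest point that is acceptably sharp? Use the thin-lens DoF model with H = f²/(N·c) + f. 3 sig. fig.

Hyperfocal distance H = f²/(N·c) + f = 28²/(6.3 × 0.026) + 28 = 784/0.1638 + 28 ≈ 4814.3 mm ≈ 4.814 m.
Near limit Dn = s·(H − f)/(H + s − 2f) = 3180 × (4814.3 − 28) / (4814.3 + 3180 − 2 × 28) = 3180 × 4786.3 / 7938.3 ≈ 1917.3 mm ≈ 1.92 m.

1.92 m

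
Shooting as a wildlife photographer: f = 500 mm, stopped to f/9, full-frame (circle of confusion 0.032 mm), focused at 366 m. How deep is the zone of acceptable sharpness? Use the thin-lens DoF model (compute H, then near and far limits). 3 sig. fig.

375 m

Hyperfocal distance H = f²/(N·c) + f = 500²/(9 × 0.032) + 500 = 250000/0.288 + 500 ≈ 868555.6 mm ≈ 868.6 m.
Near limit Dn = s·(H − f)/(H + s − 2f) = 366000 × (868555.6 − 500) / (868555.6 + 366000 − 2 × 500) = 366000 × 868055.6 / 1233555.6 ≈ 257555 mm.
Far limit Df = s·(H − f)/(H − s) = 366000 × (868555.6 − 500) / (868555.6 − 366000) = 366000 × 868055.6 / 502555.6 ≈ 632185 mm.
Depth of field = Df − Dn = 632185 − 257555 ≈ 374630 mm ≈ 375 m.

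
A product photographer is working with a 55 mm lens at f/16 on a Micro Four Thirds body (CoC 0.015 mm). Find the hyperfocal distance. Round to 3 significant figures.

Hyperfocal distance H = f²/(N·c) + f = 55²/(16 × 0.015) + 55 = 3025/0.24 + 55 ≈ 12659.2 mm ≈ 12.7 m.

12.7 m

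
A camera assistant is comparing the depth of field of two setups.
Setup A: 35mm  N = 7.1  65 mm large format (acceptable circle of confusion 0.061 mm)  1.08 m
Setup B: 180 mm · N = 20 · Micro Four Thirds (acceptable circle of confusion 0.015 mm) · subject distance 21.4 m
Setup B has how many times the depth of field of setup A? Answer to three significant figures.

Setup A: H = 35²/(7.1×0.061) + 35 ≈ 2863.4 mm; DoF = Df − Dn = 1712.82 − 788.63 ≈ 924.19 mm.
Setup B: H = 180²/(20×0.015) + 180 ≈ 108180.0 mm; DoF = Df − Dn = 26632.9 − 17885.8 ≈ 8747.1 mm.
Ratio = 8747.1 / 924.19 ≈ 9.46.

9.46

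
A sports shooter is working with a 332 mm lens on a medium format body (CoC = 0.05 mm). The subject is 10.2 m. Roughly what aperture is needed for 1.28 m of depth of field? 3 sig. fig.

Write h = H − f = f²/(N·c). The thin-lens limits are Dn = s·h/(h + (s−f)) and Df = s·h/(h − (s−f)), so DoF = Df − Dn = 2·s·(s−f)·h / (h² − (s−f)²).
That is a quadratic in h: DoF·h² − 2·s·(s−f)·h − DoF·(s−f)² = 0 ⇒ h = (s−f)·(s + √(s² + DoF²)) / DoF = 9868 × (10200 + √(10200² + 1280²)) / 1280 = 9868 × (10200 + 10280.0) / 1280 ≈ 157888 mm.
Then N = f²/(c·h) = 332² / (0.05 × 157888) = 110224 / 7894.4 ≈ 14.

f/14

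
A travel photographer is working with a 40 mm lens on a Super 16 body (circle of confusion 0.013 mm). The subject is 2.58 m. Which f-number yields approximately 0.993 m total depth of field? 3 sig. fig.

Write h = H − f = f²/(N·c). The thin-lens limits are Dn = s·h/(h + (s−f)) and Df = s·h/(h − (s−f)), so DoF = Df − Dn = 2·s·(s−f)·h / (h² − (s−f)²).
That is a quadratic in h: DoF·h² − 2·s·(s−f)·h − DoF·(s−f)² = 0 ⇒ h = (s−f)·(s + √(s² + DoF²)) / DoF = 2540 × (2580 + √(2580² + 993²)) / 993 = 2540 × (2580 + 2764.50) / 993 ≈ 13671 mm.
Then N = f²/(c·h) = 40² / (0.013 × 13671) = 1600 / 177.72 ≈ 9.

f/9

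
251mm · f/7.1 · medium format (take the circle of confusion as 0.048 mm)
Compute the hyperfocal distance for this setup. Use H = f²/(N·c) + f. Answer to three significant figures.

185 m

Hyperfocal distance H = f²/(N·c) + f = 251²/(7.1 × 0.048) + 251 = 63001/0.3408 + 251 ≈ 185113.1 mm ≈ 185 m.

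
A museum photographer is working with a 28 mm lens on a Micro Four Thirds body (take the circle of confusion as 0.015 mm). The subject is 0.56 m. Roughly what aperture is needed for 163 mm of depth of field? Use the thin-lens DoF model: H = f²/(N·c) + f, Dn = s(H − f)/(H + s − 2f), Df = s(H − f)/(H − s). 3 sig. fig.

Write h = H − f = f²/(N·c). The thin-lens limits are Dn = s·h/(h + (s−f)) and Df = s·h/(h − (s−f)), so DoF = Df − Dn = 2·s·(s−f)·h / (h² − (s−f)²).
That is a quadratic in h: DoF·h² − 2·s·(s−f)·h − DoF·(s−f)² = 0 ⇒ h = (s−f)·(s + √(s² + DoF²)) / DoF = 532 × (560 + √(560² + 163²)) / 163 = 532 × (560 + 583.240) / 163 ≈ 3731.3 mm.
Then N = f²/(c·h) = 28² / (0.015 × 3731.3) = 784 / 55.970 ≈ 14.

f/14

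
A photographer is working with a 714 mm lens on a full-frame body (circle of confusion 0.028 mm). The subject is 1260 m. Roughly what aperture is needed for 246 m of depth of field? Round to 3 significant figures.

Write h = H − f = f²/(N·c). The thin-lens limits are Dn = s·h/(h + (s−f)) and Df = s·h/(h − (s−f)), so DoF = Df − Dn = 2·s·(s−f)·h / (h² − (s−f)²).
That is a quadratic in h: DoF·h² − 2·s·(s−f)·h − DoF·(s−f)² = 0 ⇒ h = (s−f)·(s + √(s² + DoF²)) / DoF = 1259286 × (1260000 + √(1260000² + 246000²)) / 246000 = 1259286 × (1260000 + 1283790) / 246000 ≈ 13021784 mm.
Then N = f²/(c·h) = 714² / (0.028 × 13021784) = 509796 / 364610 ≈ 1.40.

f/1.40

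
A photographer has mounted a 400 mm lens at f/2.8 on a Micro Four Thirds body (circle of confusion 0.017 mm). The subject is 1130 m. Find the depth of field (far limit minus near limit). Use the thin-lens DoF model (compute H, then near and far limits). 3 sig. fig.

856 m

Hyperfocal distance H = f²/(N·c) + f = 400²/(2.8 × 0.017) + 400 = 160000/0.0476 + 400 ≈ 3361744.5 mm ≈ 3362 m.
Near limit Dn = s·(H − f)/(H + s − 2f) = 1130000 × (3361744.5 − 400) / (3361744.5 + 1130000 − 2 × 400) = 1130000 × 3361344.5 / 4490944.5 ≈ 845773 mm.
Far limit Df = s·(H − f)/(H − s) = 1130000 × (3361744.5 − 400) / (3361744.5 − 1130000) = 1130000 × 3361344.5 / 2231744.5 ≈ 1701951 mm.
Depth of field = Df − Dn = 1701951 − 845773 ≈ 856178 mm ≈ 856 m.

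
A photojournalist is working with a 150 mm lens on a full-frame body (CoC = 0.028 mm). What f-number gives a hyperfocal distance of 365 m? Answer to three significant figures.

f/2.20

Rearrange H = f²/(N·c) + f for N: N = f² / ((H − f)·c).
N = 150² / ((365000 − 150) × 0.028) = 22500 / 10216 ≈ 2.20.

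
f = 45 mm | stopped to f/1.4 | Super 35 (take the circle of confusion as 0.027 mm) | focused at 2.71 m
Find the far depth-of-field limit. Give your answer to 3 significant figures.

2.85 m

Hyperfocal distance H = f²/(N·c) + f = 45²/(1.4 × 0.027) + 45 = 2025/0.0378 + 45 ≈ 53616.4 mm ≈ 53.62 m.
Far limit Df = s·(H − f)/(H − s) = 2710 × (53616.4 − 45) / (53616.4 − 2710) = 2710 × 53571.4 / 50906.4 ≈ 2851.9 mm ≈ 2.85 m.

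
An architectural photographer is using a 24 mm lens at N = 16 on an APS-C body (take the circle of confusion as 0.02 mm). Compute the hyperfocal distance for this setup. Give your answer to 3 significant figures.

1.82 m

Hyperfocal distance H = f²/(N·c) + f = 24²/(16 × 0.02) + 24 = 576/0.32 + 24 ≈ 1824.0 mm ≈ 1.82 m.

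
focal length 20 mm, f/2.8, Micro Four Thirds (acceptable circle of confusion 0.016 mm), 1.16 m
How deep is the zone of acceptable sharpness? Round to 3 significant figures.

301 mm

Hyperfocal distance H = f²/(N·c) + f = 20²/(2.8 × 0.016) + 20 = 400/0.0448 + 20 ≈ 8948.6 mm ≈ 8.949 m.
Near limit Dn = s·(H − f)/(H + s − 2f) = 1160 × (8948.6 − 20) / (8948.6 + 1160 − 2 × 20) = 1160 × 8928.6 / 10068.6 ≈ 1028.66 mm.
Far limit Df = s·(H − f)/(H − s) = 1160 × (8948.6 − 20) / (8948.6 − 1160) = 1160 × 8928.6 / 7788.6 ≈ 1329.79 mm.
Depth of field = Df − Dn = 1329.79 − 1028.66 ≈ 301.13 mm.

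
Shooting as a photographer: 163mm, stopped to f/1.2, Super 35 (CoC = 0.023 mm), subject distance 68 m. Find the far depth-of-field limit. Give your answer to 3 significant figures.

73.2 m

Hyperfocal distance H = f²/(N·c) + f = 163²/(1.2 × 0.023) + 163 = 26569/0.0276 + 163 ≈ 962807.9 mm ≈ 962.8 m.
Far limit Df = s·(H − f)/(H − s) = 68000 × (962807.9 − 163) / (962807.9 − 68000) = 68000 × 962644.9 / 894807.9 ≈ 73155 mm ≈ 73.2 m.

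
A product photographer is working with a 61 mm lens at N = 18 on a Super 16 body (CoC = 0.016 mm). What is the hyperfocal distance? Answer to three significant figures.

Hyperfocal distance H = f²/(N·c) + f = 61²/(18 × 0.016) + 61 = 3721/0.288 + 61 ≈ 12981.1 mm ≈ 13.0 m.

13.0 m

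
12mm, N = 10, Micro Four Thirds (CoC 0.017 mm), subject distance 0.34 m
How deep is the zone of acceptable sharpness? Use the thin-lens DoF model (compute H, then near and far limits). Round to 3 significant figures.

310 mm

Hyperfocal distance H = f²/(N·c) + f = 12²/(10 × 0.017) + 12 = 144/0.17 + 12 ≈ 859.1 mm ≈ 0.859 m.
Near limit Dn = s·(H − f)/(H + s − 2f) = 340 × (859.1 − 12) / (859.1 + 340 − 2 × 12) = 340 × 847.1 / 1175.1 ≈ 245.09 mm.
Far limit Df = s·(H − f)/(H − s) = 340 × (859.1 − 12) / (859.1 − 340) = 340 × 847.1 / 519.1 ≈ 554.85 mm.
Depth of field = Df − Dn = 554.85 − 245.09 ≈ 309.76 mm.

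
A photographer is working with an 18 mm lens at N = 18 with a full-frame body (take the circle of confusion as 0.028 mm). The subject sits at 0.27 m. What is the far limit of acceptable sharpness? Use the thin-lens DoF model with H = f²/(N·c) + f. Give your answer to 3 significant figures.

444 mm

Hyperfocal distance H = f²/(N·c) + f = 18²/(18 × 0.028) + 18 = 324/0.504 + 18 ≈ 660.9 mm ≈ 0.661 m.
Far limit Df = s·(H − f)/(H − s) = 270 × (660.9 − 18) / (660.9 − 270) = 270 × 642.9 / 390.9 ≈ 444.08 mm.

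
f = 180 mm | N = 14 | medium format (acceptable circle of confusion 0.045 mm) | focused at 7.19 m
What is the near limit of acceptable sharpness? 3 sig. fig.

6.33 m

Hyperfocal distance H = f²/(N·c) + f = 180²/(14 × 0.045) + 180 = 32400/0.63 + 180 ≈ 51608.6 mm ≈ 51.61 m.
Near limit Dn = s·(H − f)/(H + s − 2f) = 7190 × (51608.6 − 180) / (51608.6 + 7190 − 2 × 180) = 7190 × 51428.6 / 58438.6 ≈ 6327.5 mm ≈ 6.33 m.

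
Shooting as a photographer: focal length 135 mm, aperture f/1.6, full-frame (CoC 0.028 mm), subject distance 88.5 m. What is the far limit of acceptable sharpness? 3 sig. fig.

Hyperfocal distance H = f²/(N·c) + f = 135²/(1.6 × 0.028) + 135 = 18225/0.0448 + 135 ≈ 406943.0 mm ≈ 406.9 m.
Far limit Df = s·(H − f)/(H − s) = 88500 × (406943.0 − 135) / (406943.0 − 88500) = 88500 × 406808.0 / 318443.0 ≈ 113058 mm ≈ 113 m.

113 m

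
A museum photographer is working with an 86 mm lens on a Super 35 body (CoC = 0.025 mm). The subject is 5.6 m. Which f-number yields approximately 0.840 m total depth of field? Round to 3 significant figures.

Write h = H − f = f²/(N·c). The thin-lens limits are Dn = s·h/(h + (s−f)) and Df = s·h/(h − (s−f)), so DoF = Df − Dn = 2·s·(s−f)·h / (h² − (s−f)²).
That is a quadratic in h: DoF·h² − 2·s·(s−f)·h − DoF·(s−f)² = 0 ⇒ h = (s−f)·(s + √(s² + DoF²)) / DoF = 5514 × (5600 + √(5600² + 840²)) / 840 = 5514 × (5600 + 5662.65) / 840 ≈ 73931 mm.
Then N = f²/(c·h) = 86² / (0.025 × 73931) = 7396 / 1848.3 ≈ 4.

f/4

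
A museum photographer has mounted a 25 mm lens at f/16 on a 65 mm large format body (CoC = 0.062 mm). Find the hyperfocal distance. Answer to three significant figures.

0.655 m

Hyperfocal distance H = f²/(N·c) + f = 25²/(16 × 0.062) + 25 = 625/0.992 + 25 ≈ 655.0 mm ≈ 0.655 m.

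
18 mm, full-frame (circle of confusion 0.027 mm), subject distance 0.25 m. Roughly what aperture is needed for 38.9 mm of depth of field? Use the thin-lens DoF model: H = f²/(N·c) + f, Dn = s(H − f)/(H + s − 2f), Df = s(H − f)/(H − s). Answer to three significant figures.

Write h = H − f = f²/(N·c). The thin-lens limits are Dn = s·h/(h + (s−f)) and Df = s·h/(h − (s−f)), so DoF = Df − Dn = 2·s·(s−f)·h / (h² − (s−f)²).
That is a quadratic in h: DoF·h² − 2·s·(s−f)·h − DoF·(s−f)² = 0 ⇒ h = (s−f)·(s + √(s² + DoF²)) / DoF = 232 × (250 + √(250² + 38.9²)) / 38.9 = 232 × (250 + 253.008) / 38.9 ≈ 2999.9 mm.
Then N = f²/(c·h) = 18² / (0.027 × 2999.9) = 324 / 80.999 ≈ 4.

f/4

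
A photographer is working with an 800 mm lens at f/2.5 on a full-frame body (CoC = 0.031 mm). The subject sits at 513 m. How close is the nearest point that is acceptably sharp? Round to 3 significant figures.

Hyperfocal distance H = f²/(N·c) + f = 800²/(2.5 × 0.031) + 800 = 640000/0.0775 + 800 ≈ 8258864.5 mm ≈ 8259 m.
Near limit Dn = s·(H − f)/(H + s − 2f) = 513000 × (8258864.5 − 800) / (8258864.5 + 513000 − 2 × 800) = 513000 × 8258064.5 / 8770264.5 ≈ 483040 mm ≈ 483 m.

483 m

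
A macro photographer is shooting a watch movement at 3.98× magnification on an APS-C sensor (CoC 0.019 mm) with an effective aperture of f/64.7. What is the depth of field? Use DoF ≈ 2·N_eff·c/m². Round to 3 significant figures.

0.155 mm

At magnification m, DoF ≈ 2·N_eff·c/m² = 2 × 64.7 × 0.019 / 3.98² = 2.459 / 15.84 ≈ 0.155 mm.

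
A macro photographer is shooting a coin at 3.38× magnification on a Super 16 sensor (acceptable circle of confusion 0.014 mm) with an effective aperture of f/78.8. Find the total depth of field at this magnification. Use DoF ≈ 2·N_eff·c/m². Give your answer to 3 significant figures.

0.193 mm

At magnification m, DoF ≈ 2·N_eff·c/m² = 2 × 78.8 × 0.014 / 3.38² = 2.206 / 11.42 ≈ 0.193 mm.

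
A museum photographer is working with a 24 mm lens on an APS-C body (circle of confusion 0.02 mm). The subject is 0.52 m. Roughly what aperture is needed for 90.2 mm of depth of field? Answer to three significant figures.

Write h = H − f = f²/(N·c). The thin-lens limits are Dn = s·h/(h + (s−f)) and Df = s·h/(h − (s−f)), so DoF = Df − Dn = 2·s·(s−f)·h / (h² − (s−f)²).
That is a quadratic in h: DoF·h² − 2·s·(s−f)·h − DoF·(s−f)² = 0 ⇒ h = (s−f)·(s + √(s² + DoF²)) / DoF = 496 × (520 + √(520² + 90.2²)) / 90.2 = 496 × (520 + 527.765) / 90.2 ≈ 5761.5 mm.
Then N = f²/(c·h) = 24² / (0.02 × 5761.5) = 576 / 115.23 ≈ 5.

f/5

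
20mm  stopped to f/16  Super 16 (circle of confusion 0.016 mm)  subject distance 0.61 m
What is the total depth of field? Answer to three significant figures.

0.537 m

Hyperfocal distance H = f²/(N·c) + f = 20²/(16 × 0.016) + 20 = 400/0.256 + 20 ≈ 1582.5 mm ≈ 1.583 m.
Near limit Dn = s·(H − f)/(H + s − 2f) = 610 × (1582.5 − 20) / (1582.5 + 610 − 2 × 20) = 610 × 1562.5 / 2152.5 ≈ 442.80 mm.
Far limit Df = s·(H − f)/(H − s) = 610 × (1582.5 − 20) / (1582.5 − 610) = 610 × 1562.5 / 972.5 ≈ 980.08 mm.
Depth of field = Df − Dn = 980.08 − 442.80 ≈ 537.28 mm ≈ 0.537 m.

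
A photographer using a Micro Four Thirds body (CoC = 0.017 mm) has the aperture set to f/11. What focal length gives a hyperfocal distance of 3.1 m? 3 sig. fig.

From H = f²/(N·c) + f, with f ≪ H: f ≈ √(H·N·c) = √(3100 × 11 × 0.017) = √579.70 ≈ 24.08 mm.
Exact: f² + N·c·f − N·c·H = 0 ⇒ f = (−N·c + √((N·c)² + 4·N·c·H))/2 = (−0.187 + √2318.8)/2 ≈ 23.984 mm ≈ 24.0 mm.

24.0 mm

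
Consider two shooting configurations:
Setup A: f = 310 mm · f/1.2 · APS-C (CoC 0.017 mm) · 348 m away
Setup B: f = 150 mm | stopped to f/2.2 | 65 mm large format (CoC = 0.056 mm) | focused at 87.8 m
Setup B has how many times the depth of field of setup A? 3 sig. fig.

2.12

Setup A: H = 310²/(1.2×0.017) + 310 ≈ 4711094.3 mm; DoF = Df − Dn = 375732 − 324081 ≈ 51651 mm.
Setup B: H = 150²/(2.2×0.056) + 150 ≈ 182779.9 mm; DoF = Df − Dn = 168824 − 59327 ≈ 109497 mm.
Ratio = 109497 / 51651 ≈ 2.12.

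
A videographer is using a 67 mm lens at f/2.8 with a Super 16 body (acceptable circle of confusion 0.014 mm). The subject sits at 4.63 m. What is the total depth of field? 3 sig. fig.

Hyperfocal distance H = f²/(N·c) + f = 67²/(2.8 × 0.014) + 67 = 4489/0.0392 + 67 ≈ 114582.3 mm ≈ 114.6 m.
Near limit Dn = s·(H − f)/(H + s − 2f) = 4630 × (114582.3 − 67) / (114582.3 + 4630 − 2 × 67) = 4630 × 114515.3 / 119078.3 ≈ 4452.58 mm.
Far limit Df = s·(H − f)/(H − s) = 4630 × (114582.3 − 67) / (114582.3 − 4630) = 4630 × 114515.3 / 109952.3 ≈ 4822.14 mm.
Depth of field = Df − Dn = 4822.14 − 4452.58 ≈ 369.56 mm.

370 mm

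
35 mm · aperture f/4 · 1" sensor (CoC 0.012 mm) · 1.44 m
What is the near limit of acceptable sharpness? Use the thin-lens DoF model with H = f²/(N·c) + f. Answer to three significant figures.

Hyperfocal distance H = f²/(N·c) + f = 35²/(4 × 0.012) + 35 = 1225/0.048 + 35 ≈ 25555.8 mm ≈ 25.56 m.
Near limit Dn = s·(H − f)/(H + s − 2f) = 1440 × (25555.8 − 35) / (25555.8 + 1440 − 2 × 35) = 1440 × 25520.8 / 26925.8 ≈ 1364.9 mm ≈ 1.36 m.

1.36 m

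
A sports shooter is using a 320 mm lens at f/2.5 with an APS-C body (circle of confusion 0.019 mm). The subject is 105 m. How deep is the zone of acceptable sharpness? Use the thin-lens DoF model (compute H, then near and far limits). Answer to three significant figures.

Hyperfocal distance H = f²/(N·c) + f = 320²/(2.5 × 0.019) + 320 = 102400/0.0475 + 320 ≈ 2156109.5 mm ≈ 2156 m.
Near limit Dn = s·(H − f)/(H + s − 2f) = 105000 × (2156109.5 − 320) / (2156109.5 + 105000 − 2 × 320) = 105000 × 2155789.5 / 2260469.5 ≈ 100138 mm.
Far limit Df = s·(H − f)/(H − s) = 105000 × (2156109.5 − 320) / (2156109.5 − 105000) = 105000 × 2155789.5 / 2051109.5 ≈ 110359 mm.
Depth of field = Df − Dn = 110359 − 100138 ≈ 10221 mm ≈ 10.2 m.

10.2 m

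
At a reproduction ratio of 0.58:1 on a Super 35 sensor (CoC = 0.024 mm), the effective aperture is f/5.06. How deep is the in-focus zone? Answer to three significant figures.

0.722 mm

At magnification m, DoF ≈ 2·N_eff·c/m² = 2 × 5.06 × 0.024 / 0.58² = 0.2429 / 0.3364 ≈ 0.722 mm.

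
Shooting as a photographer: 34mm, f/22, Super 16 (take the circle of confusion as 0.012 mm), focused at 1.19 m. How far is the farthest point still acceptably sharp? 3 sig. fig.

1.62 m

Hyperfocal distance H = f²/(N·c) + f = 34²/(22 × 0.012) + 34 = 1156/0.264 + 34 ≈ 4412.8 mm ≈ 4.413 m.
Far limit Df = s·(H − f)/(H − s) = 1190 × (4412.8 − 34) / (4412.8 − 1190) = 1190 × 4378.8 / 3222.8 ≈ 1616.8 mm ≈ 1.62 m.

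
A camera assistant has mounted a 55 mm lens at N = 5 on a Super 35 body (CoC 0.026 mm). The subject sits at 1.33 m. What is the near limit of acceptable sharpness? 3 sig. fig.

1.26 m

Hyperfocal distance H = f²/(N·c) + f = 55²/(5 × 0.026) + 55 = 3025/0.13 + 55 ≈ 23324.2 mm ≈ 23.32 m.
Near limit Dn = s·(H − f)/(H + s − 2f) = 1330 × (23324.2 − 55) / (23324.2 + 1330 − 2 × 55) = 1330 × 23269.2 / 24544.2 ≈ 1260.9 mm ≈ 1.26 m.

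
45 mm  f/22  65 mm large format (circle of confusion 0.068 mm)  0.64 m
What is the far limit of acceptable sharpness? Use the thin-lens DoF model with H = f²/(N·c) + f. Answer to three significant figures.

1.14 m

Hyperfocal distance H = f²/(N·c) + f = 45²/(22 × 0.068) + 45 = 2025/1.496 + 45 ≈ 1398.6 mm ≈ 1.399 m.
Far limit Df = s·(H − f)/(H − s) = 640 × (1398.6 − 45) / (1398.6 − 640) = 640 × 1353.6 / 758.6 ≈ 1142.0 mm ≈ 1.14 m.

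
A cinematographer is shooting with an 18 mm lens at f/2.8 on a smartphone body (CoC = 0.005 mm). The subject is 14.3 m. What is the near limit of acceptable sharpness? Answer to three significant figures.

Hyperfocal distance H = f²/(N·c) + f = 18²/(2.8 × 0.005) + 18 = 324/0.014 + 18 ≈ 23160.9 mm ≈ 23.16 m.
Near limit Dn = s·(H − f)/(H + s − 2f) = 14300 × (23160.9 − 18) / (23160.9 + 14300 − 2 × 18) = 14300 × 23142.9 / 37424.9 ≈ 8842.9 mm ≈ 8.84 m.

8.84 m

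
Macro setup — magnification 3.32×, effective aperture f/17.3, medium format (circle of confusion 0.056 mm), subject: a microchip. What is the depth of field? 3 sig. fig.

0.176 mm

At magnification m, DoF ≈ 2·N_eff·c/m² = 2 × 17.3 × 0.056 / 3.32² = 1.938 / 11.02 ≈ 0.176 mm.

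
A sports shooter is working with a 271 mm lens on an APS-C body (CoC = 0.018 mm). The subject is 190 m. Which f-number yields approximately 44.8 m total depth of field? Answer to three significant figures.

f/2.50

Write h = H − f = f²/(N·c). The thin-lens limits are Dn = s·h/(h + (s−f)) and Df = s·h/(h − (s−f)), so DoF = Df − Dn = 2·s·(s−f)·h / (h² − (s−f)²).
That is a quadratic in h: DoF·h² − 2·s·(s−f)·h − DoF·(s−f)² = 0 ⇒ h = (s−f)·(s + √(s² + DoF²)) / DoF = 189729 × (190000 + √(190000² + 44800²)) / 44800 = 189729 × (190000 + 195210) / 44800 ≈ 1631374 mm.
Then N = f²/(c·h) = 271² / (0.018 × 1631374) = 73441 / 29365 ≈ 2.50.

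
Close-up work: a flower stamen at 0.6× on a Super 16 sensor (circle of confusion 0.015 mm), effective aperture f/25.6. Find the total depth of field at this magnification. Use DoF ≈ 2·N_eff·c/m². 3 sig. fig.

2.13 mm

At magnification m, DoF ≈ 2·N_eff·c/m² = 2 × 25.6 × 0.015 / 0.6² = 0.768 / 0.36 ≈ 2.13 mm.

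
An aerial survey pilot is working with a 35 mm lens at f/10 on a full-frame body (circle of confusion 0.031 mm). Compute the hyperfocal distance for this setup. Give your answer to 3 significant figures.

Hyperfocal distance H = f²/(N·c) + f = 35²/(10 × 0.031) + 35 = 1225/0.31 + 35 ≈ 3986.6 mm ≈ 3.99 m.

3.99 m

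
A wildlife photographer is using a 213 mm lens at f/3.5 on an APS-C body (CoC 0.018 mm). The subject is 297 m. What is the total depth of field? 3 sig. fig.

Hyperfocal distance H = f²/(N·c) + f = 213²/(3.5 × 0.018) + 213 = 45369/0.063 + 213 ≈ 720355.9 mm ≈ 720.4 m.
Near limit Dn = s·(H − f)/(H + s − 2f) = 297000 × (720355.9 − 213) / (720355.9 + 297000 − 2 × 213) = 297000 × 720142.9 / 1016929.9 ≈ 210322 mm.
Far limit Df = s·(H − f)/(H − s) = 297000 × (720355.9 − 213) / (720355.9 − 297000) = 297000 × 720142.9 / 423355.9 ≈ 505207 mm.
Depth of field = Df − Dn = 505207 − 210322 ≈ 294885 mm ≈ 295 m.

295 m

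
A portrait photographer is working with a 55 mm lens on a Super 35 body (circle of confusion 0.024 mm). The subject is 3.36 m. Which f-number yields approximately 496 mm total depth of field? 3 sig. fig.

Write h = H − f = f²/(N·c). The thin-lens limits are Dn = s·h/(h + (s−f)) and Df = s·h/(h − (s−f)), so DoF = Df − Dn = 2·s·(s−f)·h / (h² − (s−f)²).
That is a quadratic in h: DoF·h² − 2·s·(s−f)·h − DoF·(s−f)² = 0 ⇒ h = (s−f)·(s + √(s² + DoF²)) / DoF = 3305 × (3360 + √(3360² + 496²)) / 496 = 3305 × (3360 + 3396.41) / 496 ≈ 45020 mm.
Then N = f²/(c·h) = 55² / (0.024 × 45020) = 3025 / 1080.5 ≈ 2.80.

f/2.80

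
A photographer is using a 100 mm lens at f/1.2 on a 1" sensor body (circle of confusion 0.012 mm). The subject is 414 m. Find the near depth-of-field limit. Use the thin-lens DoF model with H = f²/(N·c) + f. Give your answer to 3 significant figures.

Hyperfocal distance H = f²/(N·c) + f = 100²/(1.2 × 0.012) + 100 = 10000/0.0144 + 100 ≈ 694544.4 mm ≈ 694.5 m.
Near limit Dn = s·(H − f)/(H + s − 2f) = 414000 × (694544.4 − 100) / (694544.4 + 414000 − 2 × 100) = 414000 × 694444.4 / 1108344.4 ≈ 259396 mm ≈ 259 m.

259 m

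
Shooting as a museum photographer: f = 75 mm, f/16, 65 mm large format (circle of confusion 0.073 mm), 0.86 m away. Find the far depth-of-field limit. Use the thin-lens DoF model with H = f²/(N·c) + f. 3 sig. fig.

1.03 m

Hyperfocal distance H = f²/(N·c) + f = 75²/(16 × 0.073) + 75 = 5625/1.168 + 75 ≈ 4890.9 mm ≈ 4.891 m.
Far limit Df = s·(H − f)/(H − s) = 860 × (4890.9 − 75) / (4890.9 − 860) = 860 × 4815.9 / 4030.9 ≈ 1027.5 mm ≈ 1.03 m.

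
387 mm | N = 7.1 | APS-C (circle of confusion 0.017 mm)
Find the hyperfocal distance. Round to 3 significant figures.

1240 m

Hyperfocal distance H = f²/(N·c) + f = 387²/(7.1 × 0.017) + 387 = 149769/0.1207 + 387 ≈ 1241223.8 mm ≈ 1240 m.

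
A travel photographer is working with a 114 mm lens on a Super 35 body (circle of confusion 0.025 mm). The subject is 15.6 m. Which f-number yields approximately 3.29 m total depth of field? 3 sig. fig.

f/3.50

Write h = H − f = f²/(N·c). The thin-lens limits are Dn = s·h/(h + (s−f)) and Df = s·h/(h − (s−f)), so DoF = Df − Dn = 2·s·(s−f)·h / (h² − (s−f)²).
That is a quadratic in h: DoF·h² − 2·s·(s−f)·h − DoF·(s−f)² = 0 ⇒ h = (s−f)·(s + √(s² + DoF²)) / DoF = 15486 × (15600 + √(15600² + 3290²)) / 3290 = 15486 × (15600 + 15943.2) / 3290 ≈ 148473 mm.
Then N = f²/(c·h) = 114² / (0.025 × 148473) = 12996 / 3711.8 ≈ 3.50.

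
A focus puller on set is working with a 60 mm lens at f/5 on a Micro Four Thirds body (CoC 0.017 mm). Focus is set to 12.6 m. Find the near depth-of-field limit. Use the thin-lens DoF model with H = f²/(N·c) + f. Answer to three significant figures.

Hyperfocal distance H = f²/(N·c) + f = 60²/(5 × 0.017) + 60 = 3600/0.085 + 60 ≈ 42412.9 mm ≈ 42.41 m.
Near limit Dn = s·(H − f)/(H + s − 2f) = 12600 × (42412.9 − 60) / (42412.9 + 12600 − 2 × 60) = 12600 × 42352.9 / 54892.9 ≈ 9721.6 mm ≈ 9.72 m.

9.72 m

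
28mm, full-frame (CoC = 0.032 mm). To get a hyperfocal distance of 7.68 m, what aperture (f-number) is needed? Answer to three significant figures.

f/3.20

Rearrange H = f²/(N·c) + f for N: N = f² / ((H − f)·c).
N = 28² / ((7680 − 28) × 0.032) = 784 / 244.9 ≈ 3.20.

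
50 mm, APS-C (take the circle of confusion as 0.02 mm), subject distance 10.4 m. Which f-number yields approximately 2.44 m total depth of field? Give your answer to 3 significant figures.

f/1.40

Write h = H − f = f²/(N·c). The thin-lens limits are Dn = s·h/(h + (s−f)) and Df = s·h/(h − (s−f)), so DoF = Df − Dn = 2·s·(s−f)·h / (h² − (s−f)²).
That is a quadratic in h: DoF·h² − 2·s·(s−f)·h − DoF·(s−f)² = 0 ⇒ h = (s−f)·(s + √(s² + DoF²)) / DoF = 10350 × (10400 + √(10400² + 2440²)) / 2440 = 10350 × (10400 + 10682.4) / 2440 ≈ 89427 mm.
Then N = f²/(c·h) = 50² / (0.02 × 89427) = 2500 / 1788.5 ≈ 1.40.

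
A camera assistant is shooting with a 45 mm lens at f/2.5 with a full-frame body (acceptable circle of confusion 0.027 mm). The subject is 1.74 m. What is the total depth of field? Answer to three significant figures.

197 mm

Hyperfocal distance H = f²/(N·c) + f = 45²/(2.5 × 0.027) + 45 = 2025/0.0675 + 45 ≈ 30045.0 mm ≈ 30.04 m.
Near limit Dn = s·(H − f)/(H + s − 2f) = 1740 × (30045.0 − 45) / (30045.0 + 1740 − 2 × 45) = 1740 × 30000.0 / 31695.0 ≈ 1646.95 mm.
Far limit Df = s·(H − f)/(H − s) = 1740 × (30045.0 − 45) / (30045.0 − 1740) = 1740 × 30000.0 / 28305.0 ≈ 1844.20 mm.
Depth of field = Df − Dn = 1844.20 − 1646.95 ≈ 197.25 mm.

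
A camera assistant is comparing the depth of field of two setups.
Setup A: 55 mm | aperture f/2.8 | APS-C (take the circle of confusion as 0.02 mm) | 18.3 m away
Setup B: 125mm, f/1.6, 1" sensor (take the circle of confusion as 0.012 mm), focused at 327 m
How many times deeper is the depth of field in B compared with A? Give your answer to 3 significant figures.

22.4

Setup A: H = 55²/(2.8×0.02) + 55 ≈ 54072.9 mm; DoF = Df − Dn = 27633 − 13680 ≈ 13953 mm.
Setup B: H = 125²/(1.6×0.012) + 125 ≈ 813927.1 mm; DoF = Df − Dn = 546516 − 233294 ≈ 313222 mm.
Ratio = 313222 / 13953 ≈ 22.4.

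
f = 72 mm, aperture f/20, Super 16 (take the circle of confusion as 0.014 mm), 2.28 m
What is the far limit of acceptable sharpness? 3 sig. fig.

2.59 m

Hyperfocal distance H = f²/(N·c) + f = 72²/(20 × 0.014) + 72 = 5184/0.28 + 72 ≈ 18586.3 mm ≈ 18.59 m.
Far limit Df = s·(H − f)/(H − s) = 2280 × (18586.3 − 72) / (18586.3 − 2280) = 2280 × 18514.3 / 16306.3 ≈ 2588.7 mm ≈ 2.59 m.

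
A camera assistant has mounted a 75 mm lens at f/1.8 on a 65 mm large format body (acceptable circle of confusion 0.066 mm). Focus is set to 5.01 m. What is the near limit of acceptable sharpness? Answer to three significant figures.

Hyperfocal distance H = f²/(N·c) + f = 75²/(1.8 × 0.066) + 75 = 5625/0.1188 + 75 ≈ 47423.5 mm ≈ 47.42 m.
Near limit Dn = s·(H − f)/(H + s − 2f) = 5010 × (47423.5 − 75) / (47423.5 + 5010 − 2 × 75) = 5010 × 47348.5 / 52283.5 ≈ 4537.1 mm ≈ 4.54 m.

4.54 m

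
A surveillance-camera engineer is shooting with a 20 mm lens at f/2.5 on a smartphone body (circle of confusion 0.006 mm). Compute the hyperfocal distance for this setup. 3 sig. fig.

Hyperfocal distance H = f²/(N·c) + f = 20²/(2.5 × 0.006) + 20 = 400/0.015 + 20 ≈ 26686.7 mm ≈ 26.7 m.

26.7 m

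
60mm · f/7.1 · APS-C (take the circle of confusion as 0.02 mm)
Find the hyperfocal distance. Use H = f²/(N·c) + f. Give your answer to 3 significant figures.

25.4 m

Hyperfocal distance H = f²/(N·c) + f = 60²/(7.1 × 0.02) + 60 = 3600/0.142 + 60 ≈ 25412.1 mm ≈ 25.4 m.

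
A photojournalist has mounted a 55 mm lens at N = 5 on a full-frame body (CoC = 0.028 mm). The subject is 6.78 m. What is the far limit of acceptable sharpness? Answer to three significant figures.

9.84 m

Hyperfocal distance H = f²/(N·c) + f = 55²/(5 × 0.028) + 55 = 3025/0.14 + 55 ≈ 21662.1 mm ≈ 21.66 m.
Far limit Df = s·(H − f)/(H − s) = 6780 × (21662.1 − 55) / (21662.1 − 6780) = 6780 × 21607.1 / 14882.1 ≈ 9843.8 mm ≈ 9.84 m.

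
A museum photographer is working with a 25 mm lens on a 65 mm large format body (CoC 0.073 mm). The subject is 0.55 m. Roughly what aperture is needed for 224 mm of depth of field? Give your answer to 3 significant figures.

f/3.19

Write h = H − f = f²/(N·c). The thin-lens limits are Dn = s·h/(h + (s−f)) and Df = s·h/(h − (s−f)), so DoF = Df − Dn = 2·s·(s−f)·h / (h² − (s−f)²).
That is a quadratic in h: DoF·h² − 2·s·(s−f)·h − DoF·(s−f)² = 0 ⇒ h = (s−f)·(s + √(s² + DoF²)) / DoF = 525 × (550 + √(550² + 224²)) / 224 = 525 × (550 + 593.865) / 224 ≈ 2680.9 mm.
Then N = f²/(c·h) = 25² / (0.073 × 2680.9) = 625 / 195.71 ≈ 3.19.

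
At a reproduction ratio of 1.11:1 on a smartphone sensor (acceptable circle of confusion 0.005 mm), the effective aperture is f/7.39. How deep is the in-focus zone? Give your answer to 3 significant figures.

At magnification m, DoF ≈ 2·N_eff·c/m² = 2 × 7.39 × 0.005 / 1.11² = 0.0739 / 1.232 ≈ 0.06 mm.

0.0600 mm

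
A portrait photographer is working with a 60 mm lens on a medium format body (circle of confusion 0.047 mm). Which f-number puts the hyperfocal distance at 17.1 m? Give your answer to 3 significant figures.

f/4.50

Rearrange H = f²/(N·c) + f for N: N = f² / ((H − f)·c).
N = 60² / ((17100 − 60) × 0.047) = 3600 / 800.9 ≈ 4.50.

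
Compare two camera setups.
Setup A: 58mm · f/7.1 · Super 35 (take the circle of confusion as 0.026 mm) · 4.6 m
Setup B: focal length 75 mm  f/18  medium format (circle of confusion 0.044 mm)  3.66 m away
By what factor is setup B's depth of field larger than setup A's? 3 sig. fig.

Setup A: H = 58²/(7.1×0.026) + 58 ≈ 18281.2 mm; DoF = Df − Dn = 6127.1 − 3682.2 ≈ 2444.9 mm.
Setup B: H = 75²/(18×0.044) + 75 ≈ 7177.3 mm; DoF = Df − Dn = 7390.5 − 2432.3 ≈ 4958.2 mm.
Ratio = 4958.2 / 2444.9 ≈ 2.03.

2.03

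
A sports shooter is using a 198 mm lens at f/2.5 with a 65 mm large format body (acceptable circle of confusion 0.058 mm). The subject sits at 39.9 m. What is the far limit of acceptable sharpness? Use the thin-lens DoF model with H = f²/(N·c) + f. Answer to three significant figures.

46.8 m

Hyperfocal distance H = f²/(N·c) + f = 198²/(2.5 × 0.058) + 198 = 39204/0.145 + 198 ≈ 270570.4 mm ≈ 270.6 m.
Far limit Df = s·(H − f)/(H − s) = 39900 × (270570.4 − 198) / (270570.4 − 39900) = 39900 × 270372.4 / 230670.4 ≈ 46767 mm ≈ 46.8 m.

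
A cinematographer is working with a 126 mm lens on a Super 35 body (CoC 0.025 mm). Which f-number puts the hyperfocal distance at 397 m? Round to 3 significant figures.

Rearrange H = f²/(N·c) + f for N: N = f² / ((H − f)·c).
N = 126² / ((397000 − 126) × 0.025) = 15876 / 9922 ≈ 1.60.

f/1.60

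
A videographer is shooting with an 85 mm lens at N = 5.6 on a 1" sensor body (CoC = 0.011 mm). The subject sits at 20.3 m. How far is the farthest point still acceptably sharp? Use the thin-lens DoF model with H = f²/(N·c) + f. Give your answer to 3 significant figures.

24.5 m

Hyperfocal distance H = f²/(N·c) + f = 85²/(5.6 × 0.011) + 85 = 7225/0.0616 + 85 ≈ 117374.0 mm ≈ 117.4 m.
Far limit Df = s·(H − f)/(H − s) = 20300 × (117374.0 − 85) / (117374.0 − 20300) = 20300 × 117289.0 / 97074.0 ≈ 24527 mm ≈ 24.5 m.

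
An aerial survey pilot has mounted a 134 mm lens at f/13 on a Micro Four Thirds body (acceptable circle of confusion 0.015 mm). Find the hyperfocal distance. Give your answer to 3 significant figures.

Hyperfocal distance H = f²/(N·c) + f = 134²/(13 × 0.015) + 134 = 17956/0.195 + 134 ≈ 92216.1 mm ≈ 92.2 m.

92.2 m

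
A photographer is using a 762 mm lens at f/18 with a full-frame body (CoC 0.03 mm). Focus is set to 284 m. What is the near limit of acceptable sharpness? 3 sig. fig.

225 m

Hyperfocal distance H = f²/(N·c) + f = 762²/(18 × 0.03) + 762 = 580644/0.54 + 762 ≈ 1076028.7 mm ≈ 1076 m.
Near limit Dn = s·(H − f)/(H + s − 2f) = 284000 × (1076028.7 − 762) / (1076028.7 + 284000 − 2 × 762) = 284000 × 1075266.7 / 1358504.7 ≈ 224788 mm ≈ 225 m.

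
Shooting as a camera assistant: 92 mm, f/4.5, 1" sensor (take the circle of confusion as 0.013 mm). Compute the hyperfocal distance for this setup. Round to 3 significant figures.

145 m

Hyperfocal distance H = f²/(N·c) + f = 92²/(4.5 × 0.013) + 92 = 8464/0.0585 + 92 ≈ 144775.8 mm ≈ 145 m.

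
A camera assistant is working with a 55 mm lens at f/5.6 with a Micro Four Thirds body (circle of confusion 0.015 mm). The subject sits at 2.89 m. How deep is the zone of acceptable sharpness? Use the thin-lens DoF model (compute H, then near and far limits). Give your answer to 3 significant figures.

458 mm

Hyperfocal distance H = f²/(N·c) + f = 55²/(5.6 × 0.015) + 55 = 3025/0.084 + 55 ≈ 36066.9 mm ≈ 36.07 m.
Near limit Dn = s·(H − f)/(H + s − 2f) = 2890 × (36066.9 − 55) / (36066.9 + 2890 − 2 × 55) = 2890 × 36011.9 / 38846.9 ≈ 2679.09 mm.
Far limit Df = s·(H − f)/(H − s) = 2890 × (36066.9 − 55) / (36066.9 − 2890) = 2890 × 36011.9 / 33176.9 ≈ 3136.95 mm.
Depth of field = Df − Dn = 3136.95 − 2679.09 ≈ 457.86 mm.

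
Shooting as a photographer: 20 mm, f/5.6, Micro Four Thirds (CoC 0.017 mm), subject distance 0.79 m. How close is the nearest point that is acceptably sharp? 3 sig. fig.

Hyperfocal distance H = f²/(N·c) + f = 20²/(5.6 × 0.017) + 20 = 400/0.0952 + 20 ≈ 4221.7 mm ≈ 4.222 m.
Near limit Dn = s·(H − f)/(H + s − 2f) = 790 × (4221.7 − 20) / (4221.7 + 790 − 2 × 20) = 790 × 4201.7 / 4971.7 ≈ 667.65 mm ≈ 0.668 m.

0.668 m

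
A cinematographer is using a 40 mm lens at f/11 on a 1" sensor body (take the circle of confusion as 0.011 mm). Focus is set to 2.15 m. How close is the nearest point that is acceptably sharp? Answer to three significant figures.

Hyperfocal distance H = f²/(N·c) + f = 40²/(11 × 0.011) + 40 = 1600/0.121 + 40 ≈ 13263.1 mm ≈ 13.26 m.
Near limit Dn = s·(H − f)/(H + s − 2f) = 2150 × (13263.1 − 40) / (13263.1 + 2150 − 2 × 40) = 2150 × 13223.1 / 15333.1 ≈ 1854.1 mm ≈ 1.85 m.

1.85 m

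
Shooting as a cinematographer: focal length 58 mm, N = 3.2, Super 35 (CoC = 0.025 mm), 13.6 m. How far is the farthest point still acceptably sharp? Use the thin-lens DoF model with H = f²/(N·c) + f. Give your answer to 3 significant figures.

20.1 m

Hyperfocal distance H = f²/(N·c) + f = 58²/(3.2 × 0.025) + 58 = 3364/0.08 + 58 ≈ 42108.0 mm ≈ 42.11 m.
Far limit Df = s·(H − f)/(H − s) = 13600 × (42108.0 − 58) / (42108.0 − 13600) = 13600 × 42050.0 / 28508.0 ≈ 20060 mm ≈ 20.1 m.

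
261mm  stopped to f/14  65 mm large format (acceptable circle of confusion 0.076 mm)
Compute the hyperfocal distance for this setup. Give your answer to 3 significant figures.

64.3 m

Hyperfocal distance H = f²/(N·c) + f = 261²/(14 × 0.076) + 261 = 68121/1.064 + 261 ≈ 64284.5 mm ≈ 64.3 m.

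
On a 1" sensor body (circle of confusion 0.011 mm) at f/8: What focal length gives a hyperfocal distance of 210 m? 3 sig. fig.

From H = f²/(N·c) + f, with f ≪ H: f ≈ √(H·N·c) = √(210000 × 8 × 0.011) = √18480 ≈ 135.9 mm.
The +f correction barely moves this — solving exactly, f² + N·c·f − N·c·H = 0 ⇒ f = (−N·c + √((N·c)² + 4·N·c·H))/2 = (−0.088 + √73920)/2 ≈ 135.90 mm, so f ≈ 136 mm.

136 mm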